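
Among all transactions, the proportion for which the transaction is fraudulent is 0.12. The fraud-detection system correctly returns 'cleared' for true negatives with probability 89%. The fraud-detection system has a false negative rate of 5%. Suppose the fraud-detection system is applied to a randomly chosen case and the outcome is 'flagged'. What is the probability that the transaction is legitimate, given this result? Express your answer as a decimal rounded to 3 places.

Let H be the event that the transaction is fraudulent. P(H) = 0.12, so P(¬H) = 0.88. With E the 'flagged' result, P(E|H) = 0.95 and P(E|¬H) = 0.11.
P(E) = 0.95·0.12 + 0.11·0.88 = 0.11400 + 0.096800 = 0.21080.
By Bayes' theorem, P(H|E) = 0.11400 / 0.21080 = 0.541. Hence P(¬H|E) = 1 − 0.541 = 0.459.

P(¬H | E) ≈ 0.459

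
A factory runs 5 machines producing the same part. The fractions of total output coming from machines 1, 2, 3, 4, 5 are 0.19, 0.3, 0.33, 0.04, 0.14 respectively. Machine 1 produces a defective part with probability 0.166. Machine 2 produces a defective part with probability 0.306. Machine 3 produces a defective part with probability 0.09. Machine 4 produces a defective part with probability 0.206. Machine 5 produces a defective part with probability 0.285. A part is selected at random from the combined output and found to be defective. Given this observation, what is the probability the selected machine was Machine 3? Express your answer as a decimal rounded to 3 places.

Posterior probability ≈ 0.148

Tabulate prior·likelihood by source: [1] prior 0.19, lik 0.166, product 0.03154; [2] prior 0.3, lik 0.306, product 0.09180; [3] prior 0.33, lik 0.09, product 0.02970; [4] prior 0.04, lik 0.206, product 0.008240; [5] prior 0.14, lik 0.285, product 0.03990.
Normalizing constant = 0.20118; the posterior for Machine 3 is its product over the sum, 0.02970/0.20118 = 0.148.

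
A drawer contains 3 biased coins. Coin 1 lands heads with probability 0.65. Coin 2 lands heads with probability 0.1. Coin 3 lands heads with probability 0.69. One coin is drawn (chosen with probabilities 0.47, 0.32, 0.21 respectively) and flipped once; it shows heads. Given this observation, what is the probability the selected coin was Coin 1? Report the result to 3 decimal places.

P(heads|C1) = 0.65; P(heads|C2) = 0.1; P(heads|C3) = 0.69.
Prior × likelihood for each source: 0.47·0.65=0.3055, 0.32·0.1=0.03200, 0.21·0.69=0.1449. Summing gives P(heads) = 0.48240.
P(Coin 1 | heads) = 0.3055 / 0.48240 = 0.633.

Posterior probability ≈ 0.633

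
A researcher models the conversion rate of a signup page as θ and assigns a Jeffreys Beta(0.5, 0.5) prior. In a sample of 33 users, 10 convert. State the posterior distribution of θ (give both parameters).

Posterior: Beta(10.5, 23.5)

The binomial likelihood is conjugate to the Beta prior: with 10 successes and 23 failures, the posterior is Beta(0.5+10, 0.5+23) = Beta(10.5, 23.5).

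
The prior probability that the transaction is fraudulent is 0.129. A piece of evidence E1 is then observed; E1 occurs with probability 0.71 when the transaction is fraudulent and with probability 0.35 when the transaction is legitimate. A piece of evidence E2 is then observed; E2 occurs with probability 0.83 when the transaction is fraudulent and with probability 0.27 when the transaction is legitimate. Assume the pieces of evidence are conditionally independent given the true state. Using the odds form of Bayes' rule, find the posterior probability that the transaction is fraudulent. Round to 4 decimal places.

Posterior probability ≈ 0.4801

Prior odds = 0.129/(1−0.129) = 0.14811. In log-odds, ln(0.14811) = -1.9098.
Add log likelihood ratios: ln(2.0286) + ln(3.0741) = 1.8303.
Posterior log-odds = -0.079494, so posterior odds = exp(-0.079494) = 0.92358. Converting, P(H|E) = 0.92358/1.9236 = 0.4801.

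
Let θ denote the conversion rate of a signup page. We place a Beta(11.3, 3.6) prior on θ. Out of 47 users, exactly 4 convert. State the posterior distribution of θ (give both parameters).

The binomial likelihood is conjugate to the Beta prior: with 4 successes and 43 failures, the posterior is Beta(11.3+4, 3.6+43) = Beta(15.3, 46.6).

Posterior: Beta(15.3, 46.6)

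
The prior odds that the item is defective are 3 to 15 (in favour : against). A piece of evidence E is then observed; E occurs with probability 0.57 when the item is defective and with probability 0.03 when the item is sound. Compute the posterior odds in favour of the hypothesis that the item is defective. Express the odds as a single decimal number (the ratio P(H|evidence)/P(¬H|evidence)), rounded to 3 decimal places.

Posterior odds ≈ 3.800

Prior odds = 3/15 = 0.20000.
Likelihood ratio for E = 0.57/0.03 = 19.000.
Posterior odds = prior odds × LR = 3.8000.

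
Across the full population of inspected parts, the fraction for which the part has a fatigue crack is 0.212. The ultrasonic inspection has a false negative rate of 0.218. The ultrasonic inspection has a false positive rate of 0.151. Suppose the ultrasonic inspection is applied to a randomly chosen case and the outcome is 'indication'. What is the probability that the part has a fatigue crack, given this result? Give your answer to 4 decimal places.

Let H be the event that the part has a fatigue crack. P(H) = 0.212, so P(¬H) = 0.788. With E the 'indication' result, P(E|H) = 0.782 and P(E|¬H) = 0.151.
P(E) = 0.782·0.212 + 0.151·0.788 = 0.16578 + 0.11899 = 0.28477.
By Bayes' theorem, P(H|E) = 0.16578 / 0.28477 = 0.5822.

P(H | E) ≈ 0.5822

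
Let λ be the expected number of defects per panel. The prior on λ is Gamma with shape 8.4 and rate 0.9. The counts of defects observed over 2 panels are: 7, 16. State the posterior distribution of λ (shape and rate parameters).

Posterior: Gamma(shape=31.4, rate=2.9)

The Poisson likelihood adds the total count to the shape and the number of exposure periods to the rate. Here ∑xᵢ = 23 and n = 2, so shape 8.4→31.4 and rate 0.9→2.9.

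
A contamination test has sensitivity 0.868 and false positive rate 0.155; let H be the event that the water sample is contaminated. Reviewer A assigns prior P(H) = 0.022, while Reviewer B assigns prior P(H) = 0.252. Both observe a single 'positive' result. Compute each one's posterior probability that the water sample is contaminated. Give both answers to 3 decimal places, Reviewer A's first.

Reviewer A: 0.112; Reviewer B: 0.654

The likelihood ratio for a 'positive' result is 0.868/0.155 = 5.6000.
Reviewer A: prior odds 0.022/0.978 = 0.022495; posterior odds 0.12597; posterior probability 0.112.
Reviewer B: prior odds 0.252/0.748 = 0.33690; posterior odds 1.8866; posterior probability 0.654.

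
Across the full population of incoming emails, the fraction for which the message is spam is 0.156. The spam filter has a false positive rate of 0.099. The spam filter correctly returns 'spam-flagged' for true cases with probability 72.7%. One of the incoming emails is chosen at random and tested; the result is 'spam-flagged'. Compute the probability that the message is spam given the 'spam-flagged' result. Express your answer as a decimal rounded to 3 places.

P(H | E) ≈ 0.576

Let H be the event that the message is spam. P(H) = 0.156, so P(¬H) = 0.844. With E the 'spam-flagged' result, P(E|H) = 0.727 and P(E|¬H) = 0.099.
P(E) = 0.727·0.156 + 0.099·0.844 = 0.11341 + 0.083556 = 0.19697.
By Bayes' theorem, P(H|E) = 0.11341 / 0.19697 = 0.576.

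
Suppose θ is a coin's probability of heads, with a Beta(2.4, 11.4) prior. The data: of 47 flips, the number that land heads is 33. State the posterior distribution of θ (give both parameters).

The binomial likelihood is conjugate to the Beta prior: with 33 successes and 14 failures, the posterior is Beta(2.4+33, 11.4+14) = Beta(35.4, 25.4).

Posterior: Beta(35.4, 25.4)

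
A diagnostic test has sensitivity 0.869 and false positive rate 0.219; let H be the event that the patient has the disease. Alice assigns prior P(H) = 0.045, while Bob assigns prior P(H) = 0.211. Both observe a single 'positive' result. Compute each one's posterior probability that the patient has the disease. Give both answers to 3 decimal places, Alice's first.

The likelihood ratio for a 'positive' result is 0.869/0.219 = 3.9680.
Alice: prior odds 0.045/0.955 = 0.047120; posterior odds 0.18698; posterior probability 0.158.
Bob: prior odds 0.211/0.789 = 0.26743; posterior odds 1.0612; posterior probability 0.515.

Alice: 0.158; Bob: 0.515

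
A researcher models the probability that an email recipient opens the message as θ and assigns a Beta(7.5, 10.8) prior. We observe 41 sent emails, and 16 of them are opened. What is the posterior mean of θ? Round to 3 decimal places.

The binomial likelihood is conjugate to the Beta prior: with 16 successes and 25 failures, the posterior is Beta(7.5+16, 10.8+25) = Beta(23.5, 35.8).
Posterior mean = α/(α+β) = 23.5/59.3 = 0.396.

Posterior mean ≈ 0.396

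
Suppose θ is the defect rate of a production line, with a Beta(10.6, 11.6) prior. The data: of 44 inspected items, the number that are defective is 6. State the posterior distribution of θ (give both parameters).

Posterior: Beta(16.6, 49.6)

Observing 6 successes and 38 failures updates Beta(10.6, 11.6) by adding the success and failure counts to the two shape parameters: α = 10.6+6 = 16.6, β = 11.6+38 = 49.6.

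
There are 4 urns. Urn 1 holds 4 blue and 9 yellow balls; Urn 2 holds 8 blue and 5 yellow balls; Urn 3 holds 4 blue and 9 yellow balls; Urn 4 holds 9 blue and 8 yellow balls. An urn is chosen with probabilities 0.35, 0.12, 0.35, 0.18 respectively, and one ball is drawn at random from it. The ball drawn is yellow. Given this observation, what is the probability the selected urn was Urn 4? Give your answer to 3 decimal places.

P(yellow|Urn 1) = 0.6923; P(yellow|Urn 2) = 0.3846; P(yellow|Urn 3) = 0.6923; P(yellow|Urn 4) = 0.4706.
Prior × likelihood for each source: 0.35·0.6923=0.2423, 0.12·0.3846=0.04615, 0.35·0.6923=0.2423, 0.18·0.4706=0.08471. Summing gives P(yellow) = 0.61548.
P(Urn 4 | yellow) = 0.08471 / 0.61548 = 0.138.

Posterior probability ≈ 0.138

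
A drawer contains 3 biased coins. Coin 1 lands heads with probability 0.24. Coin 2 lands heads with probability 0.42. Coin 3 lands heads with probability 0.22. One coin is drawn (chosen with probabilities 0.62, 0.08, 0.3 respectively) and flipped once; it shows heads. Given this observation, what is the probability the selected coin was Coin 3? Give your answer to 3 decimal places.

Tabulate prior·likelihood by source: [1] prior 0.62, lik 0.24, product 0.1488; [2] prior 0.08, lik 0.42, product 0.03360; [3] prior 0.3, lik 0.22, product 0.06600.
Normalizing constant = 0.24840; the posterior for Coin 3 is its product over the sum, 0.06600/0.24840 = 0.266.

Posterior probability ≈ 0.266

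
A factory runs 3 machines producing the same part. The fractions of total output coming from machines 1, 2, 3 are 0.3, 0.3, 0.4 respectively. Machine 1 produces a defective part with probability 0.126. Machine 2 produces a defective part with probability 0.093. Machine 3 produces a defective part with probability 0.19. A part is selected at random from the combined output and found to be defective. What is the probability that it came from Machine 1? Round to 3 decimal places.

Posterior probability ≈ 0.267

Tabulate prior·likelihood by source: [1] prior 0.3, lik 0.126, product 0.03780; [2] prior 0.3, lik 0.093, product 0.02790; [3] prior 0.4, lik 0.19, product 0.07600.
Normalizing constant = 0.14170; the posterior for Machine 1 is its product over the sum, 0.03780/0.14170 = 0.267.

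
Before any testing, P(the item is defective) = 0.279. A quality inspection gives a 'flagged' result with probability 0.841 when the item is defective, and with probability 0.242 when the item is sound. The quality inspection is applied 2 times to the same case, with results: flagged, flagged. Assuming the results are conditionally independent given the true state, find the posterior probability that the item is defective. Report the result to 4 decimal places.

With H the event that the item is defective, the joint likelihood of the observed sequence is P(data|H) = 0.841·0.841 = 0.70728 and P(data|¬H) = 0.242·0.242 = 0.058564.
Bayes: P(H|data) = 0.279·0.70728 / (0.279·0.70728 + 0.721·0.058564) = 0.19733/0.23956 = 0.8237.

Posterior P(H) ≈ 0.8237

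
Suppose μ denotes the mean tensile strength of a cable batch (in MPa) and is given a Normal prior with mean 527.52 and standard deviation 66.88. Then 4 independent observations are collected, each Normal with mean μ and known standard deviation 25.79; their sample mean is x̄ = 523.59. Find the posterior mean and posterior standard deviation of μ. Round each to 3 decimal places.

Posterior mean ≈ 523.731; posterior SD ≈ 12.662

Prior precision 1/τ₀² = 1/66.88² = 0.00022357; data precision n/σ² = 4/25.79² = 0.00601392.
Posterior precision = 0.00022357 + 0.00601392 = 0.00623748, giving posterior SD = 1/√0.00623748 = 12.662.
Posterior mean = (0.00022357·527.52 + 0.00601392·523.59) / 0.00623748 = 523.731.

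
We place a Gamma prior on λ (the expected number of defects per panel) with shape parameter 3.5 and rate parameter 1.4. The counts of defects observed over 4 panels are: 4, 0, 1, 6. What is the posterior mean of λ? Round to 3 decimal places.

Total count ∑xᵢ = 11 over n = 4 panels.
Gamma is conjugate to the Poisson likelihood: posterior is Gamma(shape = 3.5+11 = 14.5, rate = 1.4+4 = 5.4).
Posterior mean = shape/rate = 14.5/5.4 = 2.685.

Posterior mean ≈ 2.685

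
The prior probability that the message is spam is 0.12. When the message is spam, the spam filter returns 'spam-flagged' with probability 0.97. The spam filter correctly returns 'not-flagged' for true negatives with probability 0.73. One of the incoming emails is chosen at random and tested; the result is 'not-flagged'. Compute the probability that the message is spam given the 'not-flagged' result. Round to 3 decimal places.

Let H be the event that the message is spam. P(H) = 0.12, so P(¬H) = 0.88. With E the 'not-flagged' result, P(E|H) = 0.03 and P(E|¬H) = 0.73.
P(E) = 0.03·0.12 + 0.73·0.88 = 0.0036000 + 0.64240 = 0.64600.
By Bayes' theorem, P(H|E) = 0.0036000 / 0.64600 = 0.006.

P(H | E) ≈ 0.006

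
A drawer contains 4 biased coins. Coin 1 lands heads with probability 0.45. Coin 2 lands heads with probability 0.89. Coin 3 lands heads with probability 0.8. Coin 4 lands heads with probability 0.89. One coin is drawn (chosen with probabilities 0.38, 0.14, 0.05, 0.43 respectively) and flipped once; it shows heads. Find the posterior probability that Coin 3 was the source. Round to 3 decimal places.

Posterior probability ≈ 0.056

P(heads|C1) = 0.45; P(heads|C2) = 0.89; P(heads|C3) = 0.8; P(heads|C4) = 0.89.
Prior × likelihood for each source: 0.38·0.45=0.1710, 0.14·0.89=0.1246, 0.05·0.8=0.04000, 0.43·0.89=0.3827. Summing gives P(heads) = 0.71830.
P(Coin 3 | heads) = 0.04000 / 0.71830 = 0.056.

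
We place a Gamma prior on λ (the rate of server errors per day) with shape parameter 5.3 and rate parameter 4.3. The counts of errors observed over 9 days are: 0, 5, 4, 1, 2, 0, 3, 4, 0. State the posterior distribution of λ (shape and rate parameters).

The Poisson likelihood adds the total count to the shape and the number of exposure periods to the rate. Here ∑xᵢ = 19 and n = 9, so shape 5.3→24.3 and rate 4.3→13.3.

Posterior: Gamma(shape=24.3, rate=13.3)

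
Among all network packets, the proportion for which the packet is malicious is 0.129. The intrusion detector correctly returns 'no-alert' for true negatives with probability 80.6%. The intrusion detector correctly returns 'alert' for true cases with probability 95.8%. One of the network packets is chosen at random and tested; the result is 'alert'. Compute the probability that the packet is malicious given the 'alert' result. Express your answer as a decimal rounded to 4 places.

P(H | E) ≈ 0.4224

Let H be the event that the packet is malicious. P(H) = 0.129, so P(¬H) = 0.871. With E the 'alert' result, P(E|H) = 0.958 and P(E|¬H) = 0.194.
P(E) = 0.958·0.129 + 0.194·0.871 = 0.12358 + 0.16897 = 0.29256.
By Bayes' theorem, P(H|E) = 0.12358 / 0.29256 = 0.4224.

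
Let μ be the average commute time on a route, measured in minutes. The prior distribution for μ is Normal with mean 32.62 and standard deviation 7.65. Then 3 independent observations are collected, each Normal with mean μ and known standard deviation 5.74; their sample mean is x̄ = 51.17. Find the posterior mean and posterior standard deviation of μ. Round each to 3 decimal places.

With known σ, the Normal prior is conjugate. Weight on the data is w = (n/σ²)/(n/σ² + 1/τ₀²) = 0.0910537/(0.0910537+0.0170874) = 0.84199.
Posterior mean = w·x̄ + (1−w)·μ₀ = 0.84199·51.17 + 0.15801·32.62 = 48.239. Posterior variance = 1/(0.0910537+0.0170874) = 9.24718, so SD = 3.041.

Posterior mean ≈ 48.239; posterior SD ≈ 3.041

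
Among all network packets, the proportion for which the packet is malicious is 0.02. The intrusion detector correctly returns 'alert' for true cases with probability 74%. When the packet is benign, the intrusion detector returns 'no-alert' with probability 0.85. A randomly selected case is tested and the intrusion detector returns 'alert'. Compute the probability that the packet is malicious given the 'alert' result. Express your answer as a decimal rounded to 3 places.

Write H for 'the packet is malicious'. Prior odds H:¬H = 0.02/0.98 = 0.020408. For the 'alert' outcome, the likelihood ratio is 0.74/0.15 = 4.9333.
Posterior odds = 0.020408 × 4.9333 = 0.10068, so P(H|E) = 0.10068/(1+0.10068) = 0.091.

P(H | E) ≈ 0.091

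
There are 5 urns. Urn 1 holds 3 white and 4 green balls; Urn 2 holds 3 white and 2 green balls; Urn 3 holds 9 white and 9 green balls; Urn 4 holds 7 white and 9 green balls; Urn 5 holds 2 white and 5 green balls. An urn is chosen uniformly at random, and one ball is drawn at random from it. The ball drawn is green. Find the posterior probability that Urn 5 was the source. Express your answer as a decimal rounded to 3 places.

Tabulate prior·likelihood by source: [1] prior 0.2, lik 0.5714, product 0.1143; [2] prior 0.2, lik 0.4, product 0.08000; [3] prior 0.2, lik 0.5, product 0.1000; [4] prior 0.2, lik 0.5625, product 0.1125; [5] prior 0.2, lik 0.7143, product 0.1429.
Normalizing constant = 0.54964; the posterior for Urn 5 is its product over the sum, 0.1429/0.54964 = 0.260.

Posterior probability ≈ 0.260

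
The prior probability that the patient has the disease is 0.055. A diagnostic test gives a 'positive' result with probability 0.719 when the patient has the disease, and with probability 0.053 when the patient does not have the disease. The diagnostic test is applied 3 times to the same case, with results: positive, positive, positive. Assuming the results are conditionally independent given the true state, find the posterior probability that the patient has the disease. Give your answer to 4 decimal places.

Posterior P(H) ≈ 0.9932

Let H be the event that the patient has the disease; start with P(H) = 0.055. P('positive'|H) = 0.719, P('positive'|¬H) = 0.053.
Update on result 1 ('positive'): P(H) ← 0.719·0.0550 / (0.719·0.0550 + 0.053·0.9450) = 0.039545/0.089630 = 0.4412.
Update on result 2 ('positive'): P(H) ← 0.719·0.4412 / (0.719·0.4412 + 0.053·0.5588) = 0.31722/0.34684 = 0.9146.
Update on result 3 ('positive'): P(H) ← 0.719·0.9146 / (0.719·0.9146 + 0.053·0.0854) = 0.65761/0.66213 = 0.9932.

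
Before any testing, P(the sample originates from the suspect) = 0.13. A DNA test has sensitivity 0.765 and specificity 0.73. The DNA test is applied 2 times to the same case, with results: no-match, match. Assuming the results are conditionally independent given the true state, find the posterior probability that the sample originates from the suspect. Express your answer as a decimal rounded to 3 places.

Let H be the event that the sample originates from the suspect; start with P(H) = 0.13. P('match'|H) = 0.765, P('match'|¬H) = 0.27.
Update on result 1 ('no-match'): P(H) ← 0.235·0.1300 / (0.235·0.1300 + 0.73·0.8700) = 0.030550/0.66565 = 0.0459.
Update on result 2 ('match'): P(H) ← 0.765·0.0459 / (0.765·0.0459 + 0.27·0.9541) = 0.035110/0.29272 = 0.1199.

Posterior P(H) ≈ 0.120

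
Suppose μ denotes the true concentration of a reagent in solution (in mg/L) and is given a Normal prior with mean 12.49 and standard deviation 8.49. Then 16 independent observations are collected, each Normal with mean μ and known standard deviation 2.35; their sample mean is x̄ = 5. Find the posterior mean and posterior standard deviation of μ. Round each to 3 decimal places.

Posterior mean ≈ 5.036; posterior SD ≈ 0.586

With known σ, the Normal prior is conjugate. Weight on the data is w = (n/σ²)/(n/σ² + 1/τ₀²) = 2.89724/(2.89724+0.0138735) = 0.99523.
Posterior mean = w·x̄ + (1−w)·μ₀ = 0.99523·5 + 0.0047657·12.49 = 5.036. Posterior variance = 1/(2.89724+0.0138735) = 0.343511, so SD = 0.586.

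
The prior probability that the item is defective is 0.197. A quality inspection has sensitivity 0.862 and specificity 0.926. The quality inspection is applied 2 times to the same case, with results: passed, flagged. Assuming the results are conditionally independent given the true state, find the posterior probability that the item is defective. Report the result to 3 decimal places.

Posterior P(H) ≈ 0.299

With H the event that the item is defective, the joint likelihood of the observed sequence is P(data|H) = 0.138·0.862 = 0.11896 and P(data|¬H) = 0.926·0.074 = 0.068524.
Bayes: P(H|data) = 0.197·0.11896 / (0.197·0.11896 + 0.803·0.068524) = 0.023434/0.078459 = 0.2987.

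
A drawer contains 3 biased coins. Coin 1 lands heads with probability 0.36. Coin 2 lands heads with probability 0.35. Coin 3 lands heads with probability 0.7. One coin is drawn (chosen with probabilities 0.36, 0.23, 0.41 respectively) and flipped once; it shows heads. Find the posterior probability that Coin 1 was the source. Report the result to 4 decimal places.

Posterior probability ≈ 0.2607

Tabulate prior·likelihood by source: [1] prior 0.36, lik 0.36, product 0.1296; [2] prior 0.23, lik 0.35, product 0.08050; [3] prior 0.41, lik 0.7, product 0.2870.
Normalizing constant = 0.49710; the posterior for Coin 1 is its product over the sum, 0.1296/0.49710 = 0.2607.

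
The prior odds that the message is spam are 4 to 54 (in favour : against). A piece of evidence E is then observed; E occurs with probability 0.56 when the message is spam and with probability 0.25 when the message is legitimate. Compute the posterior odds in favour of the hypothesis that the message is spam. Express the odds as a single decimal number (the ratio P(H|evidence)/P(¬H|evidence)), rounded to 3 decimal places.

Posterior odds ≈ 0.166

Prior odds = 4/54 = 0.074074. In log-odds, ln(0.074074) = -2.6027.
Add log likelihood ratio: ln(2.2400) = 0.80648.
Posterior log-odds = -1.7962, so posterior odds = exp(-1.7962) = 0.16593.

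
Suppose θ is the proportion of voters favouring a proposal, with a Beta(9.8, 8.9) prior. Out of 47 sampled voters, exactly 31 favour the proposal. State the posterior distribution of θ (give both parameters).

Posterior: Beta(40.8, 24.9)

The binomial likelihood is conjugate to the Beta prior: with 31 successes and 16 failures, the posterior is Beta(9.8+31, 8.9+16) = Beta(40.8, 24.9).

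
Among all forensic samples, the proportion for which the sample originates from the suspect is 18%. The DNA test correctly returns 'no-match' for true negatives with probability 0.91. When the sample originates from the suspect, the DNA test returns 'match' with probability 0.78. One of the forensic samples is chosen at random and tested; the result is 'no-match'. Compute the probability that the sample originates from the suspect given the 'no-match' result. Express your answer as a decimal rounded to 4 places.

P(H | E) ≈ 0.0504

Let H be the event that the sample originates from the suspect. P(H) = 0.18, so P(¬H) = 0.82. With E the 'no-match' result, P(E|H) = 0.22 and P(E|¬H) = 0.91.
P(E) = 0.22·0.18 + 0.91·0.82 = 0.039600 + 0.74620 = 0.78580.
By Bayes' theorem, P(H|E) = 0.039600 / 0.78580 = 0.0504.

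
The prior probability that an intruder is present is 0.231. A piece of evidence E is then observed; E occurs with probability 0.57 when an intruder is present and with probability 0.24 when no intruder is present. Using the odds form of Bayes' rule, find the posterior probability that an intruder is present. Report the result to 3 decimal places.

Posterior probability ≈ 0.416

Prior odds = 0.231/(1−0.231) = 0.30039. In log-odds, ln(0.30039) = -1.2027.
Add log likelihood ratio: ln(2.3750) = 0.86500.
Posterior log-odds = -0.33768, so posterior odds = exp(-0.33768) = 0.71343. Converting, P(H|E) = 0.71343/1.7134 = 0.416.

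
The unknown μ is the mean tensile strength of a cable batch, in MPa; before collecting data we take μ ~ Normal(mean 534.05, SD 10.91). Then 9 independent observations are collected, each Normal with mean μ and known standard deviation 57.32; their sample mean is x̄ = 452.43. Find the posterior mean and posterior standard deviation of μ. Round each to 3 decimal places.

Posterior mean ≈ 513.981; posterior SD ≈ 9.474

With known σ, the Normal prior is conjugate. Weight on the data is w = (n/σ²)/(n/σ² + 1/τ₀²) = 0.00273924/(0.00273924+0.00840138) = 0.24588.
Posterior mean = w·x̄ + (1−w)·μ₀ = 0.24588·452.43 + 0.75412·534.05 = 513.981. Posterior variance = 1/(0.00273924+0.00840138) = 89.7616, so SD = 9.474.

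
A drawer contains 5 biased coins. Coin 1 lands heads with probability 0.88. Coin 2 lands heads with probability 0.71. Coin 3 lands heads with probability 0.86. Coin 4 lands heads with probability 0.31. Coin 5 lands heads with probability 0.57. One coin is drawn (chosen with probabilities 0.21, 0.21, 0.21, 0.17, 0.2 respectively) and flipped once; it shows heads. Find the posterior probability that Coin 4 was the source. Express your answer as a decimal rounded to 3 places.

Tabulate prior·likelihood by source: [1] prior 0.21, lik 0.88, product 0.1848; [2] prior 0.21, lik 0.71, product 0.1491; [3] prior 0.21, lik 0.86, product 0.1806; [4] prior 0.17, lik 0.31, product 0.05270; [5] prior 0.2, lik 0.57, product 0.1140.
Normalizing constant = 0.68120; the posterior for Coin 4 is its product over the sum, 0.05270/0.68120 = 0.077.

Posterior probability ≈ 0.077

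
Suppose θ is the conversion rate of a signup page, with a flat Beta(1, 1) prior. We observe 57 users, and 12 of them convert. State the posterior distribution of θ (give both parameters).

The binomial likelihood is conjugate to the Beta prior: with 12 successes and 45 failures, the posterior is Beta(1+12, 1+45) = Beta(13, 46).

Posterior: Beta(13, 46)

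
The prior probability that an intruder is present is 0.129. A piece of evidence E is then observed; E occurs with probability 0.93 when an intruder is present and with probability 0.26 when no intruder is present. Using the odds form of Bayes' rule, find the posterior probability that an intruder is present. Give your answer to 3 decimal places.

Prior odds = 0.129/(1−0.129) = 0.14811. In log-odds, ln(0.14811) = -1.9098.
Add log likelihood ratio: ln(3.5769) = 1.2745.
Posterior log-odds = -0.63533, so posterior odds = exp(-0.63533) = 0.52976. Converting, P(H|E) = 0.52976/1.5298 = 0.346.

Posterior probability ≈ 0.346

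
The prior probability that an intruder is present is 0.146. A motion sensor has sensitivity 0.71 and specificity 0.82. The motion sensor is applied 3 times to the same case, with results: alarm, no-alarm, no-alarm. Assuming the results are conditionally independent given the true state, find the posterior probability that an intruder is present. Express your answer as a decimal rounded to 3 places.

Posterior P(H) ≈ 0.078

Let H be the event that an intruder is present; start with P(H) = 0.146. P('alarm'|H) = 0.71, P('alarm'|¬H) = 0.18.
Update on result 1 ('alarm'): P(H) ← 0.71·0.1460 / (0.71·0.1460 + 0.18·0.8540) = 0.10366/0.25738 = 0.4028.
Update on result 2 ('no-alarm'): P(H) ← 0.29·0.4028 / (0.29·0.4028 + 0.82·0.5972) = 0.11680/0.60654 = 0.1926.
Update on result 3 ('no-alarm'): P(H) ← 0.29·0.1926 / (0.29·0.1926 + 0.82·0.8074) = 0.055843/0.71794 = 0.0778.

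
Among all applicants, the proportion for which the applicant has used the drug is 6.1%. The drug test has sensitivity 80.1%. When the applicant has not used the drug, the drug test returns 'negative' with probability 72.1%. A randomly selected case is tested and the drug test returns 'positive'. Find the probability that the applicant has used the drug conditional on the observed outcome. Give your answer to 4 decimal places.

Let H be the event that the applicant has used the drug. P(H) = 0.061, so P(¬H) = 0.939. With E the 'positive' result, P(E|H) = 0.801 and P(E|¬H) = 0.279.
P(E) = 0.801·0.061 + 0.279·0.939 = 0.048861 + 0.26198 = 0.31084.
By Bayes' theorem, P(H|E) = 0.048861 / 0.31084 = 0.1572.

P(H | E) ≈ 0.1572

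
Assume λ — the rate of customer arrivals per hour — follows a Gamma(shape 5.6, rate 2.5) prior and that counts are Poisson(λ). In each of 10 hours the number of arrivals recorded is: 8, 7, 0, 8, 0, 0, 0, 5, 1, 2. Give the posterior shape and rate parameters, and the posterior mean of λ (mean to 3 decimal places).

The Poisson likelihood adds the total count to the shape and the number of exposure periods to the rate. Here ∑xᵢ = 31 and n = 10, so shape 5.6→36.6 and rate 2.5→12.5.
E[λ | data] = 36.6/12.5 = 2.928.

Posterior: Gamma(shape=36.6, rate=12.5); mean ≈ 2.928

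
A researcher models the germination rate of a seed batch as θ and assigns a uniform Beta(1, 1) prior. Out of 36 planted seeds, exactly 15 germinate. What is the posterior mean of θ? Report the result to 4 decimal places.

Posterior mean ≈ 0.4211

The binomial likelihood is conjugate to the Beta prior: with 15 successes and 21 failures, the posterior is Beta(1+15, 1+21) = Beta(16, 22).
E[θ | data] = 16/(16+22) = 0.4211.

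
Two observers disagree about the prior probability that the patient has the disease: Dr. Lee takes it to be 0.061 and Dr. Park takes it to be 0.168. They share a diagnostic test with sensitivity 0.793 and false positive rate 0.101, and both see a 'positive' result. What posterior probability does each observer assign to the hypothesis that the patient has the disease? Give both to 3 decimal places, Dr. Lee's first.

P('+'|H) = 0.793, P('+'|¬H) = 0.101.
Dr. Lee: numerator 0.793·0.061 = 0.048373; evidence = 0.048373+0.101·0.939 = 0.14321; posterior = 0.338.
Dr. Park: numerator 0.793·0.168 = 0.13322; evidence = 0.13322+0.101·0.832 = 0.21726; posterior = 0.613.

Dr. Lee: 0.338; Dr. Park: 0.613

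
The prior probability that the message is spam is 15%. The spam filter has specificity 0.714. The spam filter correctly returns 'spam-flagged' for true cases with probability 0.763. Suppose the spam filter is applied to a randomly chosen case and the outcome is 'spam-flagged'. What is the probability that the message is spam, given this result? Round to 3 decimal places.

P(H | E) ≈ 0.320

Write H for 'the message is spam'. Prior odds H:¬H = 0.15/0.85 = 0.17647. For the 'spam-flagged' outcome, the likelihood ratio is 0.763/0.286 = 2.6678.
Posterior odds = 0.17647 × 2.6678 = 0.47079, so P(H|E) = 0.47079/(1+0.47079) = 0.320.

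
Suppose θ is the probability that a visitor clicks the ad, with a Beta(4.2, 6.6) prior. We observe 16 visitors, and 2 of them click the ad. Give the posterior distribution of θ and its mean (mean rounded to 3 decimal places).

Posterior: Beta(6.2, 20.6); mean ≈ 0.231

The binomial likelihood is conjugate to the Beta prior: with 2 successes and 14 failures, the posterior is Beta(4.2+2, 6.6+14) = Beta(6.2, 20.6).
E[θ | data] = 6.2/(6.2+20.6) = 0.231.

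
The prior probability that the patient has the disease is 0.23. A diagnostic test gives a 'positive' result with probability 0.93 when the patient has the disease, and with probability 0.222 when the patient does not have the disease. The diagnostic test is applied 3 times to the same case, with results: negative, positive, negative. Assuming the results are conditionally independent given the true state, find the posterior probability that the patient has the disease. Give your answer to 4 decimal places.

Let H be the event that the patient has the disease; start with P(H) = 0.23. P('positive'|H) = 0.93, P('positive'|¬H) = 0.222.
Update on result 1 ('negative'): P(H) ← 0.07·0.2300 / (0.07·0.2300 + 0.778·0.7700) = 0.016100/0.61516 = 0.0262.
Update on result 2 ('positive'): P(H) ← 0.93·0.0262 / (0.93·0.0262 + 0.222·0.9738) = 0.024340/0.24053 = 0.1012.
Update on result 3 ('negative'): P(H) ← 0.07·0.1012 / (0.07·0.1012 + 0.778·0.8988) = 0.0070835/0.70636 = 0.0100.

Posterior P(H) ≈ 0.0100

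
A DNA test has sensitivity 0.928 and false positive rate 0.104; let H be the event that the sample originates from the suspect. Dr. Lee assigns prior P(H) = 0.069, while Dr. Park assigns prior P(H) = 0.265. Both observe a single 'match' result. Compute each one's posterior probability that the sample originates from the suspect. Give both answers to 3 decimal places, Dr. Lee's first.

Dr. Lee: 0.398; Dr. Park: 0.763

P('+'|H) = 0.928, P('+'|¬H) = 0.104.
Dr. Lee: numerator 0.928·0.069 = 0.064032; evidence = 0.064032+0.104·0.931 = 0.16086; posterior = 0.398.
Dr. Park: numerator 0.928·0.265 = 0.24592; evidence = 0.24592+0.104·0.735 = 0.32236; posterior = 0.763.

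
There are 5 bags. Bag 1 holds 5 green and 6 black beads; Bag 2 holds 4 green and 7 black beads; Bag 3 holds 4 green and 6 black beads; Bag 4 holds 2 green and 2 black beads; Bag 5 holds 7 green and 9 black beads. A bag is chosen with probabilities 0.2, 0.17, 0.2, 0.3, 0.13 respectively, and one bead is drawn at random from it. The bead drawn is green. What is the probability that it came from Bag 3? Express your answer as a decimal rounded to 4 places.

P(green|Bag 1) = 0.4545; P(green|Bag 2) = 0.3636; P(green|Bag 3) = 0.4; P(green|Bag 4) = 0.5; P(green|Bag 5) = 0.4375.
Prior × likelihood for each source: 0.2·0.4545=0.09091, 0.17·0.3636=0.06182, 0.2·0.4=0.08000, 0.3·0.5=0.1500, 0.13·0.4375=0.05688. Summing gives P(green) = 0.43960.
P(Bag 3 | green) = 0.08000 / 0.43960 = 0.1820.

Posterior probability ≈ 0.1820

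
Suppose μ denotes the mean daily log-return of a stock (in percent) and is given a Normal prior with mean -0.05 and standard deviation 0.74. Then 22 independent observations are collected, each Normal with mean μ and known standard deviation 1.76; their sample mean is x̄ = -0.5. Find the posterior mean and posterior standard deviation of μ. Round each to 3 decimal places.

Posterior mean ≈ -0.408; posterior SD ≈ 0.335

With known σ, the Normal prior is conjugate. Weight on the data is w = (n/σ²)/(n/σ² + 1/τ₀²) = 7.10227/(7.10227+1.82615) = 0.79547.
Posterior mean = w·x̄ + (1−w)·μ₀ = 0.79547·-0.5 + 0.20453·-0.05 = -0.408. Posterior variance = 1/(7.10227+1.82615) = 0.112002, so SD = 0.335.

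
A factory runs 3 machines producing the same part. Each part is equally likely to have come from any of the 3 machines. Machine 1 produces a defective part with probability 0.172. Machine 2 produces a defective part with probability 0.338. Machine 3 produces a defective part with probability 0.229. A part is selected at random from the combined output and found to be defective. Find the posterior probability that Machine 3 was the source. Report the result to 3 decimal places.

Tabulate prior·likelihood by source: [1] prior 0.333333, lik 0.172, product 0.05733; [2] prior 0.333333, lik 0.338, product 0.1127; [3] prior 0.333333, lik 0.229, product 0.07633.
Normalizing constant = 0.24633; the posterior for Machine 3 is its product over the sum, 0.07633/0.24633 = 0.310.

Posterior probability ≈ 0.310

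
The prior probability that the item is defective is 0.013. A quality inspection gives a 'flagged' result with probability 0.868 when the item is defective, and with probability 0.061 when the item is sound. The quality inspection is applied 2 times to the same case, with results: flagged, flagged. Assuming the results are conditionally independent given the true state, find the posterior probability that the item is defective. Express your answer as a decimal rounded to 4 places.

Let H be the event that the item is defective; start with P(H) = 0.013. P('flagged'|H) = 0.868, P('flagged'|¬H) = 0.061.
Update on result 1 ('flagged'): P(H) ← 0.868·0.0130 / (0.868·0.0130 + 0.061·0.9870) = 0.011284/0.071491 = 0.1578.
Update on result 2 ('flagged'): P(H) ← 0.868·0.1578 / (0.868·0.1578 + 0.061·0.8422) = 0.13700/0.18838 = 0.7273.

Posterior P(H) ≈ 0.7273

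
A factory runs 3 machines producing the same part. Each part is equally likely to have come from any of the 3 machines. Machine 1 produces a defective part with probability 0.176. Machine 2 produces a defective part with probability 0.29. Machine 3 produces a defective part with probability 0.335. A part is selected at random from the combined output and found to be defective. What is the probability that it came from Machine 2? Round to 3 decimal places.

Posterior probability ≈ 0.362

P(defective|M1) = 0.176; P(defective|M2) = 0.29; P(defective|M3) = 0.335.
Prior × likelihood for each source: 0.333333·0.176=0.05867, 0.333333·0.29=0.09667, 0.333333·0.335=0.1117. Summing gives P(defective) = 0.26700.
P(Machine 2 | defective) = 0.09667 / 0.26700 = 0.362.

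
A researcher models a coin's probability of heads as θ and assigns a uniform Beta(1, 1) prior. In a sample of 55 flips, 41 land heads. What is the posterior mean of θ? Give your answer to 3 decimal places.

The binomial likelihood is conjugate to the Beta prior: with 41 successes and 14 failures, the posterior is Beta(1+41, 1+14) = Beta(42, 15).
Posterior mean = α/(α+β) = 42/57 = 0.737.

Posterior mean ≈ 0.737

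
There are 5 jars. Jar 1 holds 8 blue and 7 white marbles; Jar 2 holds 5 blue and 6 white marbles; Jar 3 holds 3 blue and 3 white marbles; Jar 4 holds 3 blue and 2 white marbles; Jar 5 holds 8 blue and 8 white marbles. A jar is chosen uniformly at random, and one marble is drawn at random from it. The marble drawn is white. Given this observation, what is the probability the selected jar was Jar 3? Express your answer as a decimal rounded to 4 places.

P(white|Jar 1) = 0.4667; P(white|Jar 2) = 0.5455; P(white|Jar 3) = 0.5; P(white|Jar 4) = 0.4; P(white|Jar 5) = 0.5.
Prior × likelihood for each source: 0.2·0.4667=0.09333, 0.2·0.5455=0.1091, 0.2·0.5=0.1000, 0.2·0.4=0.08000, 0.2·0.5=0.1000. Summing gives P(white) = 0.48242.
P(Jar 3 | white) = 0.1000 / 0.48242 = 0.2073.

Posterior probability ≈ 0.2073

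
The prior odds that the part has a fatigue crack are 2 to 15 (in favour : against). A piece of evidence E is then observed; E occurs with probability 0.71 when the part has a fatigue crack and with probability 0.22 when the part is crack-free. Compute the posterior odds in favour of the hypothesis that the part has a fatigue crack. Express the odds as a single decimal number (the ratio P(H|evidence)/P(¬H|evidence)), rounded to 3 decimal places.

Prior odds = 2/15 = 0.13333.
Likelihood ratio for E = 0.71/0.22 = 3.2273.
Posterior odds = prior odds × LR = 0.43030.

Posterior odds ≈ 0.430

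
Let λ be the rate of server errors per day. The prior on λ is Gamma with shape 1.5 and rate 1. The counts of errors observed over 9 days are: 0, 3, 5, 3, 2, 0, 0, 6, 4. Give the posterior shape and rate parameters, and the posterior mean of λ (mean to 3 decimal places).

Total count ∑xᵢ = 23 over n = 9 days.
Gamma is conjugate to the Poisson likelihood: posterior is Gamma(shape = 1.5+23 = 24.5, rate = 1+9 = 10).
Posterior mean = shape/rate = 24.5/10 = 2.450.

Posterior: Gamma(shape=24.5, rate=10); mean ≈ 2.450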